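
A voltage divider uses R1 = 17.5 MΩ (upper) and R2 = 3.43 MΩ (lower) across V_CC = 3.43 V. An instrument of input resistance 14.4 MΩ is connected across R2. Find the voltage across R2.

The load sits in parallel with R2, giving an effective lower resistance R2' = R2·R_L/(R2+R_L) = 2.770 MΩ.
Then V_out = V_CC · R2'/(R1 + R2') = 3.43 × 2.770/20.27 = 0.4688 V.

V_out ≈ 0.469 V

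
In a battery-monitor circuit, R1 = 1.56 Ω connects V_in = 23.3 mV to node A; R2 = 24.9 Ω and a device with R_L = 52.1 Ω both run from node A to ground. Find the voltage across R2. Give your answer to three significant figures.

V_out ≈ 21.3 mV

The load sits in parallel with R2, giving an effective lower resistance R2' = R2·R_L/(R2+R_L) = 16.85 Ω.
Voltage divider with the loaded lower leg: V_out = 23.3 × 16.85/(1.56 + 16.85) = 23.3 × 0.9153 = 21.33 mV.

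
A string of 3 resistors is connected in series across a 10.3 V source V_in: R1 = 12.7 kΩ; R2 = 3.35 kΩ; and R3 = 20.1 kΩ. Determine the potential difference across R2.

V ≈ 0.954 V

ΣR = 12.7 + 3.35 + 20.1 = 36.15 kΩ.
V = V_in · R/ΣR = 10.3 × 0.09267 = 0.9545 V.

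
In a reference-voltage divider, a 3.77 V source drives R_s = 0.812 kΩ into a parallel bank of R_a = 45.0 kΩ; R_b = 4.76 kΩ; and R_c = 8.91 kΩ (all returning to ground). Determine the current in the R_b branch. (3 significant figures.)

Parallel bank: R_p = 1/(1/45.0 + 1/4.76 + 1/8.91) = 2.902 kΩ.
V_A = 3.77 × 2.902/3.714 = 2.946 V.
Branch current I = V_A/R_b = 2.946/4.76 = 0.6189 mA.
(Equivalently: I_total = 1.015 mA, then current-divider fraction G_k/ΣG = 0.6098.)

I ≈ 0.619 mA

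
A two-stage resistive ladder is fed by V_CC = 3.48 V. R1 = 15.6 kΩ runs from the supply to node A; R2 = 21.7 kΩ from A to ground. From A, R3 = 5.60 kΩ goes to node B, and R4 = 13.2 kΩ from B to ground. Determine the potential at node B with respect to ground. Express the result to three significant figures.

Looking into the second stage from A: R3 + R4 = 18.80 kΩ appears in parallel with R2.
R2 ‖ (R3+R4) = 10.07 kΩ.
V_A = 3.48 × 10.07/(15.6 + 10.07) = 1.365 V.
V_B = V_A × 0.7021 = 0.9587 V.

V_B ≈ 0.959 V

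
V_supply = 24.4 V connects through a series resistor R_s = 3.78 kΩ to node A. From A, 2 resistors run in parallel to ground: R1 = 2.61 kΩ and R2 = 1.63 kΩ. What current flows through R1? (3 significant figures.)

Equivalent of the parallel group: R_p = 1.003 kΩ.
V_A by voltage divider: V_A = 24.4 × 1.003/(3.78 + 1.003) = 5.118 V.
Branch current I = V_A/R1 = 5.118/2.61 = 1.961 mA.
(Check via current divider: I_total = 5.101 mA; share G_k/ΣG = 0.3844 → same result.)

I ≈ 1.96 mA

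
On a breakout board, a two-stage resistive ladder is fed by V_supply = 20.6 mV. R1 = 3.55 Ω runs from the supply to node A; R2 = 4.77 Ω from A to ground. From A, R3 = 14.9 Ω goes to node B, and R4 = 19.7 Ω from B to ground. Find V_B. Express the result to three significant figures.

Looking into the second stage from A: R3 + R4 = 34.60 Ω appears in parallel with R2.
R2 ‖ (R3+R4) = 4.192 Ω.
So V_A = 20.6 × 0.5415 = 11.15 mV.
Stage 2 is unloaded, so V_B = V_A · R4/(R3+R4) = 11.15 × 19.7/34.60 = 6.351 mV.

V_B ≈ 6.35 mV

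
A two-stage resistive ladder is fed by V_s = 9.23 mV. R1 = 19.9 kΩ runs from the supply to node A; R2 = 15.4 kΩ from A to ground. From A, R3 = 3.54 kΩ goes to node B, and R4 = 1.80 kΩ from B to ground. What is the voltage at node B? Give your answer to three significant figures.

Looking into the second stage from A: R3 + R4 = 5.340 kΩ appears in parallel with R2.
Effective lower resistance at A: R2 ‖ 5.340 = 3.965 kΩ.
So V_A = 9.23 × 0.1661 = 1.534 mV.
Stage 2 is unloaded, so V_B = V_A · R4/(R3+R4) = 1.534 × 1.80/5.340 = 0.5169 mV.

V_B ≈ 0.517 mV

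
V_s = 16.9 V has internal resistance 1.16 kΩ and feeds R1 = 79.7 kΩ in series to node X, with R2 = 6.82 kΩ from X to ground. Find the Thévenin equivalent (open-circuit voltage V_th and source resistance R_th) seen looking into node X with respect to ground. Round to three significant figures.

V_th ≈ 1.31 V, R_th ≈ 6.29 kΩ

R1' = 1.16 + 79.7 = 80.86 kΩ (source resistance + R1).
Open-circuit (no load on X): V_th = V_s · R2/(R1' + R2) = 16.9 × 6.82/(80.86 + 6.82) = 1.315 V.
With V_s suppressed (replaced by a short), R_th = R1' ‖ R2 = (80.86 × 6.82)/(80.86 + 6.82) = 6.290 kΩ.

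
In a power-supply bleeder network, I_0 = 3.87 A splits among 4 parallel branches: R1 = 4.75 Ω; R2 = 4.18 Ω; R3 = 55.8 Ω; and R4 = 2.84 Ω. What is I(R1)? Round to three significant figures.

I ≈ 0.994 A

Total conductance ΣG = 1/4.75 + 1/4.18 + 1/55.8 + 1/2.84 = 0.8198 (units of 1/Ω).
R1 takes the fraction G_k/ΣG = 0.2105/0.8198 = 0.2568, so I = 3.87 × 0.2568 = 0.9938 A.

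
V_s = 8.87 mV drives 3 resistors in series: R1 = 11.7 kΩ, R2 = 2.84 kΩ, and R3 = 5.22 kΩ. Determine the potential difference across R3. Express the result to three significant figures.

Total series resistance ΣR = 11.7 + 2.84 + 5.22 = 19.76 kΩ.
By the voltage-divider rule, V = 8.87 × 5.220/19.76 = 2.343 mV.

V ≈ 2.34 mV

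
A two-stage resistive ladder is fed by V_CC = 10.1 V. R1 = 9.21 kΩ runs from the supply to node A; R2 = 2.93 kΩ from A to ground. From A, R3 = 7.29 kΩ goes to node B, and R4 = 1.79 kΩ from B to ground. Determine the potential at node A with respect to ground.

The second stage (R3 + R4 = 9.080 kΩ) loads node A in parallel with R2.
Effective lower resistance at A: R2 ‖ 9.080 = 2.215 kΩ.
V_A = 10.1 × 2.215/(9.21 + 2.215) = 1.958 V.

V_A ≈ 1.96 V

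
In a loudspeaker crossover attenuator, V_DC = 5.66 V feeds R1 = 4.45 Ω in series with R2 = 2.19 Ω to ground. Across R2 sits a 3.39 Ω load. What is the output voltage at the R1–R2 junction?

R2 ‖ R_L = (2.19 × 3.39)/(2.19 + 3.39) = 1.330 Ω.
Then V_out = V_DC · R2'/(R1 + R2') = 5.66 × 1.330/5.780 = 1.303 V.

V_out ≈ 1.30 V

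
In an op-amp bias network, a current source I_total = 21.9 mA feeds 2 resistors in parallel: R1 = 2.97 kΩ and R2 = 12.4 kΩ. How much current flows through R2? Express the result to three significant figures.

For two parallel branches, I_k = I_total · (other R)/(sum of R).
I(R2) = 21.9 × 2.97/(2.97 + 12.4) = 21.9 × 0.1932 = 4.232 mA.

I ≈ 4.23 mA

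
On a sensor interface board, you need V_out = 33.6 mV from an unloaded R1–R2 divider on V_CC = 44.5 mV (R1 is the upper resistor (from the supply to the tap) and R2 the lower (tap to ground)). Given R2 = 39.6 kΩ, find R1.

V_out/V_CC = R2/(R1+R2) = 0.7551.
So R1 = R2 · (V_CC/V_out − 1) = 39.6 × (44.5/33.6 − 1) = 39.6 × 0.3244 = 12.85 kΩ.

R1 ≈ 12.8 kΩ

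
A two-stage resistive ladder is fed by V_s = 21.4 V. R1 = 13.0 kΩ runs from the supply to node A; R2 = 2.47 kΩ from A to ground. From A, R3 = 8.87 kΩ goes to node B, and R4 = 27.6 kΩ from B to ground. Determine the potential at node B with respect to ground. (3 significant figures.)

V_B ≈ 2.45 V

Looking into the second stage from A: R3 + R4 = 36.47 kΩ appears in parallel with R2.
R2 ‖ (R3+R4) = 2.313 kΩ.
First divider: V_A = V_s · 2.313/(13.0 + 2.313) = 3.233 V.
Stage 2 is unloaded, so V_B = V_A · R4/(R3+R4) = 3.233 × 27.6/36.47 = 2.447 V.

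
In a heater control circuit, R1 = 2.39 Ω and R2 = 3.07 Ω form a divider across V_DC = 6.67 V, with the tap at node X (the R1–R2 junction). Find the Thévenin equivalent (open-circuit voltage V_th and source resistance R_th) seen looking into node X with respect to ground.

V_th ≈ 3.75 V, R_th ≈ 1.34 Ω

Open-circuit (no load on X): V_th = V_DC · R2/(R1 + R2) = 6.67 × 3.07/(2.390 + 3.07) = 3.750 V.
With V_DC suppressed (replaced by a short), R_th = R1 ‖ R2 = (2.390 × 3.07)/(2.390 + 3.07) = 1.344 Ω.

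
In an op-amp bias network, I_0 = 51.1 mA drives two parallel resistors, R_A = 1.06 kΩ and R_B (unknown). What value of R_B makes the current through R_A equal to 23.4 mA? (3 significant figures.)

Two-branch current divider: I_A = I_0 · R_B/(R_A + R_B).
With f = 0.4579, R_B = R_A · f/(1−f) = 1.06 × 0.8448 = 0.8955 kΩ.

R_B ≈ 0.895 kΩ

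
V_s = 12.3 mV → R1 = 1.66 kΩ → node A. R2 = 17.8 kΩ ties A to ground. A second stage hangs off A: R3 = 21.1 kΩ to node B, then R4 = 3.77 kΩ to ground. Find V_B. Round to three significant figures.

Looking into the second stage from A: R3 + R4 = 24.87 kΩ appears in parallel with R2.
Effective lower resistance at A: R2 ‖ 24.87 = 10.37 kΩ.
First divider: V_A = V_s · 10.37/(1.66 + 10.37) = 10.60 mV.
Stage 2 is unloaded, so V_B = V_A · R4/(R3+R4) = 10.60 × 3.77/24.87 = 1.607 mV.

V_B ≈ 1.61 mV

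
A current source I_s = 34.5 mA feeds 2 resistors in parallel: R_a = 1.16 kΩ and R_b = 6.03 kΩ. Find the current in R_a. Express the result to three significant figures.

For two parallel branches, I_k = I_s · (other R)/(sum of R).
So I = 34.5 × 6.03/7.190 = 28.93 mA.

I ≈ 28.9 mA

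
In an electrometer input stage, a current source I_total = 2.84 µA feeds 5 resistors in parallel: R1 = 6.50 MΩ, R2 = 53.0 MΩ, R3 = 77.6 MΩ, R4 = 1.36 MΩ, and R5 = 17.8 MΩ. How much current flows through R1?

I ≈ 0.447 µA

Total conductance ΣG = 1/6.50 + 1/53.0 + 1/77.6 + 1/1.36 + 1/17.8 = 0.9771 (units of 1/MΩ).
Current divider: I(R1) = I_total · G_k/ΣG = 2.84 × (0.1538/0.9771) = 2.84 × 0.1575 = 0.4472 µA.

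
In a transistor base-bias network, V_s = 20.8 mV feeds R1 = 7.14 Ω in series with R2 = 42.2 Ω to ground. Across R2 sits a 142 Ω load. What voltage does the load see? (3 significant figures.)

The load sits in parallel with R2, giving an effective lower resistance R2' = R2·R_L/(R2+R_L) = 32.53 Ω.
Voltage divider with the loaded lower leg: V_out = 20.8 × 32.53/(7.14 + 32.53) = 20.8 × 0.8200 = 17.06 mV.

V_out ≈ 17.1 mV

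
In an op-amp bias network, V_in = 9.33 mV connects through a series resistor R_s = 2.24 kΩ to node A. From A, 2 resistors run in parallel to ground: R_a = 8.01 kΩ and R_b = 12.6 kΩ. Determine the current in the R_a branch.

Equivalent of the parallel group: R_p = 4.897 kΩ.
Node voltage V_A = V_in · R_p/(R_s + R_p) = 9.33 × 0.6861 = 6.402 mV.
Branch current I = V_A/R_a = 6.402/8.01 = 0.7992 µA.

I ≈ 0.799 µA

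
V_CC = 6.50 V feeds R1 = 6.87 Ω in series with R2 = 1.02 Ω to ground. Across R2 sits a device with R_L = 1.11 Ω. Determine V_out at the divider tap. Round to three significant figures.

V_out ≈ 0.467 V

R2 ‖ R_L = (1.02 × 1.11)/(1.02 + 1.11) = 0.5315 Ω.
Then V_out = V_CC · R2'/(R1 + R2') = 6.50 × 0.5315/7.402 = 0.4668 V.
(Unloaded it would be 0.840 V; the load pulls it down.)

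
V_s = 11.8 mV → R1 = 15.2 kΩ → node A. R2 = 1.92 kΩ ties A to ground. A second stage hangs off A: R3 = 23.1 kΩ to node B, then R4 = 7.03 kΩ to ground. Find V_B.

Looking into the second stage from A: R3 + R4 = 30.13 kΩ appears in parallel with R2.
R2 ‖ (R3+R4) = 1.805 kΩ.
V_A = 11.8 × 1.805/(15.2 + 1.805) = 1.253 mV.
Then the unloaded second divider: V_B = V_A × R4/(R3+R4) = 1.253 × 0.2333 = 0.2922 mV.

V_B ≈ 0.292 mV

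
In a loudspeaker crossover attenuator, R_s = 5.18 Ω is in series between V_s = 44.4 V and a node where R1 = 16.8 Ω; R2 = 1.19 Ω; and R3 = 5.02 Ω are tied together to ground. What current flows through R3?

I ≈ 1.32 A

Combine the parallel branches: R_p = (1/16.8 + 1/1.19 + 1/5.02)⁻¹ = 0.9099 Ω.
V_A by voltage divider: V_A = 44.4 × 0.9099/(5.18 + 0.9099) = 6.634 V.
Branch current I = V_A/R3 = 6.634/5.02 = 1.321 A.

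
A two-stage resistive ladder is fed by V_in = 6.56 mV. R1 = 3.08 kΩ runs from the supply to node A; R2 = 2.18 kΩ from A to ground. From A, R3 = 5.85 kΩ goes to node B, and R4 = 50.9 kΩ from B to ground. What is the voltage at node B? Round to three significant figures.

The second stage (R3 + R4 = 56.75 kΩ) loads node A in parallel with R2.
Effective lower resistance at A: R2 ‖ 56.75 = 2.099 kΩ.
V_A = 6.56 × 2.099/(3.08 + 2.099) = 2.659 mV.
Stage 2 is unloaded, so V_B = V_A · R4/(R3+R4) = 2.659 × 50.9/56.75 = 2.385 mV.

V_B ≈ 2.38 mV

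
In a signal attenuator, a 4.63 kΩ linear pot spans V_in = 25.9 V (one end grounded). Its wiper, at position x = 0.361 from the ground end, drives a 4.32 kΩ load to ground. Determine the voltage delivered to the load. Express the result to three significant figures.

Split the track: R_lower = x·R_p = 1.671 kΩ, R_upper = (1−x)·R_p = 2.959 kΩ.
(x·R_p) ‖ R_L = 1.205 kΩ.
V_out = 25.9 × 1.205/(2.959 + 1.205) = 7.497 V.
(Unloaded: V_out = x·V_in = 9.35 V.)

V_out ≈ 7.50 V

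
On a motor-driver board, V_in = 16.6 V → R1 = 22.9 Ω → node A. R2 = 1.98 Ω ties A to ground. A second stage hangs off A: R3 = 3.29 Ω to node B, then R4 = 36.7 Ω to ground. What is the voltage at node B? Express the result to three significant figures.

V_B ≈ 1.16 V

Node A sees R2 in parallel with the series input of stage 2, R3 + R4 = 39.99 Ω.
Effective lower resistance at A: R2 ‖ 39.99 = 1.887 Ω.
First divider: V_A = V_in · 1.887/(22.9 + 1.887) = 1.263 V.
Then the unloaded second divider: V_B = V_A × R4/(R3+R4) = 1.263 × 0.9177 = 1.160 V.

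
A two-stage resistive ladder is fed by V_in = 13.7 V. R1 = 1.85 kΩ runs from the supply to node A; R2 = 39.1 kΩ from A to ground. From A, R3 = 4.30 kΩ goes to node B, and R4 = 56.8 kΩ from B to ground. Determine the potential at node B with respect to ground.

Looking into the second stage from A: R3 + R4 = 61.10 kΩ appears in parallel with R2.
R2 ‖ (R3+R4) = 23.84 kΩ.
So V_A = 13.7 × 0.9280 = 12.71 V.
Stage 2 is unloaded, so V_B = V_A · R4/(R3+R4) = 12.71 × 56.8/61.10 = 11.82 V.

V_B ≈ 11.8 V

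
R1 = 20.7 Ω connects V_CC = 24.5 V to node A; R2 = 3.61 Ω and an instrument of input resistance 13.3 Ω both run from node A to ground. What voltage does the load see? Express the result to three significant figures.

First combine the lower leg with the load: R2 ‖ R_L = 2.839 Ω.
Now apply the divider: V_out = 24.5 × 0.1206 = 2.955 V.

V_out ≈ 2.96 V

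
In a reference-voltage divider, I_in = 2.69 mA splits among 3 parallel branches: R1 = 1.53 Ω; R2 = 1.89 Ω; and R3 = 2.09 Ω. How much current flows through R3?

Conductances: ΣG = 1/1.53 + 1/1.89 + 1/2.09 = 1.661 (1/Ω).
By the current-divider rule, I = I_in · G_k/ΣG = 2.69 × 0.2880 = 0.7748 mA.

I ≈ 0.775 mA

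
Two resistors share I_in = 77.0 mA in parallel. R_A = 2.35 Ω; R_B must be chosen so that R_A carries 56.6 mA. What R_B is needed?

R_B ≈ 6.52 Ω

In a two-way split, I_A/I_in = R_B/(R_A + R_B).
56.6/77.0 = R_B/(R_A + R_B) → R_B = R_A · (0.7351)/(1 − 0.7351) = 2.35 × 2.775 = 6.520 Ω.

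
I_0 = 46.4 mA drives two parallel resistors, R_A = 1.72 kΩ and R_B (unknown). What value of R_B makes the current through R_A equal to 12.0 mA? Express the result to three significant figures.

In a two-way split, I_A/I_0 = R_B/(R_A + R_B).
With f = 0.2586, R_B = R_A · f/(1−f) = 1.72 × 0.3488 = 0.6000 kΩ.

R_B ≈ 0.600 kΩ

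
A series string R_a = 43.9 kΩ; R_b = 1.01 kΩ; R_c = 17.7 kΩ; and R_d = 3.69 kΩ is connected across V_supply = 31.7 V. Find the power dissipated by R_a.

The common current is I = 31.7/66.30 = 0.4781 mA.
P = I²R = 0.2286 × 43.9 = 10.04 mW.

P ≈ 10.0 mW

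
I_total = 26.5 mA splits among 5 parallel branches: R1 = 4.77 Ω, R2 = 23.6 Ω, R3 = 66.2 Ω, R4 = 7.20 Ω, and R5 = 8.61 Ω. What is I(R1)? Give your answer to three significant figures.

Conductances: ΣG = 1/4.77 + 1/23.6 + 1/66.2 + 1/7.20 + 1/8.61 = 0.5222 (1/Ω).
R1 takes the fraction G_k/ΣG = 0.2096/0.5222 = 0.4015, so I = 26.5 × 0.4015 = 10.64 mA.

I ≈ 10.6 mA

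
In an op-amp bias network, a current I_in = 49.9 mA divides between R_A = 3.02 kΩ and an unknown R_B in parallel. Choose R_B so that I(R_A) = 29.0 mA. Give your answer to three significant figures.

R_B ≈ 4.19 kΩ

The fraction through R_A equals R_B/(R_A+R_B).
With f = 0.5812, R_B = R_A · f/(1−f) = 3.02 × 1.388 = 4.190 kΩ.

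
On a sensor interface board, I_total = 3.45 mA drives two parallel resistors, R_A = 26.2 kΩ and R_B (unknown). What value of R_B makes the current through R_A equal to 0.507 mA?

Two-branch current divider: I_A = I_total · R_B/(R_A + R_B).
With f = 0.1470, R_B = R_A · f/(1−f) = 26.2 × 0.1723 = 4.514 kΩ.

R_B ≈ 4.51 kΩ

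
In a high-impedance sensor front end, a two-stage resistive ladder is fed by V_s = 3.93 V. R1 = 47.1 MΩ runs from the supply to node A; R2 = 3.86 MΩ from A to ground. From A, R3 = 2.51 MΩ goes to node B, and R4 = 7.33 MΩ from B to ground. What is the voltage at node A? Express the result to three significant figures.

Looking into the second stage from A: R3 + R4 = 9.840 MΩ appears in parallel with R2.
R2 ‖ (R3+R4) = 2.772 MΩ.
First divider: V_A = V_s · 2.772/(47.1 + 2.772) = 0.2185 V.

V_A ≈ 0.218 V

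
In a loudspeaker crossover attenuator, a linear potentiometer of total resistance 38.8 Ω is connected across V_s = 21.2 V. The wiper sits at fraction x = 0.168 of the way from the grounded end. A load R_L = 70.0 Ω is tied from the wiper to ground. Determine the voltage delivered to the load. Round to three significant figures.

V_out ≈ 3.31 V

The pot divides into 32.28 Ω above the wiper and 6.518 Ω below.
R_L loads the lower segment: effective lower R = 5.963 Ω.
V_out = 21.2 × 5.963/(32.28 + 5.963) = 3.306 V.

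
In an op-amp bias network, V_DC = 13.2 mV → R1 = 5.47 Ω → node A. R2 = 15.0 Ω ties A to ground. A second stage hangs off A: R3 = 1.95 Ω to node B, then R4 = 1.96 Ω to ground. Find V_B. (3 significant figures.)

V_B ≈ 2.39 mV

Looking into the second stage from A: R3 + R4 = 3.910 Ω appears in parallel with R2.
Effective lower resistance at A: R2 ‖ 3.910 = 3.102 Ω.
First divider: V_A = V_DC · 3.102/(5.47 + 3.102) = 4.776 mV.
V_B = V_A × 0.5013 = 2.394 mV.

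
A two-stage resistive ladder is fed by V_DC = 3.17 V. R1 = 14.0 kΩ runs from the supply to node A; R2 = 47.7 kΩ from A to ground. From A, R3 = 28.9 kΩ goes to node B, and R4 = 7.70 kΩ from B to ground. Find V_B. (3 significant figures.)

The second stage (R3 + R4 = 36.60 kΩ) loads node A in parallel with R2.
Effective lower resistance at A: R2 ‖ 36.60 = 20.71 kΩ.
V_A = 3.17 × 20.71/(14.0 + 20.71) = 1.891 V.
Stage 2 is unloaded, so V_B = V_A · R4/(R3+R4) = 1.891 × 7.70/36.60 = 0.3979 V.

V_B ≈ 0.398 V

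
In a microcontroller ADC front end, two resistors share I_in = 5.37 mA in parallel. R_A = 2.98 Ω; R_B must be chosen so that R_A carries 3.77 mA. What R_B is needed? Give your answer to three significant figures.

R_B ≈ 7.02 Ω

Two-branch current divider: I_A = I_in · R_B/(R_A + R_B).
3.77/5.37 = R_B/(R_A + R_B) → R_B = R_A · (0.7020)/(1 − 0.7020) = 2.98 × 2.356 = 7.022 Ω.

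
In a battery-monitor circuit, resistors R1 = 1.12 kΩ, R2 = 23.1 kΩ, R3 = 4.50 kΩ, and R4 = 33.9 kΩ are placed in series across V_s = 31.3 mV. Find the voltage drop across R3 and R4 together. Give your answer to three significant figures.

V ≈ 19.2 mV

Series total: ΣR = 1.12 + 23.1 + 4.50 + 33.9 = 62.62 kΩ.
R_{R3..R4} = 4.50 + 33.9 = 38.40 kΩ.
V = V_s · R/ΣR = 31.3 × 0.6132 = 19.19 mV.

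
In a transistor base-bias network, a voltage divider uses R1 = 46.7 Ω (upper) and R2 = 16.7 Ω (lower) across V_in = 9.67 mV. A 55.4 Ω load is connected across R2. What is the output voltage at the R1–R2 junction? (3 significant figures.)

R2 ‖ R_L = (16.7 × 55.4)/(16.7 + 55.4) = 12.83 Ω.
Then V_out = V_in · R2'/(R1 + R2') = 9.67 × 12.83/59.53 = 2.084 mV.

V_out ≈ 2.08 mV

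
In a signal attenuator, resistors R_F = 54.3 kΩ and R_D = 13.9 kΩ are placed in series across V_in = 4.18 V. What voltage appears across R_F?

Total series resistance ΣR = 54.3 + 13.9 = 68.20 kΩ.
By the voltage-divider rule, V = 4.18 × 54.30/68.20 = 3.328 V.

V ≈ 3.33 V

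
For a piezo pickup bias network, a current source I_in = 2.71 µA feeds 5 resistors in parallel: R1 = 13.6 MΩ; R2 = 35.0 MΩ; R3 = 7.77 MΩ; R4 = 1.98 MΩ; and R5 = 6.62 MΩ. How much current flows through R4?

Total conductance ΣG = 1/13.6 + 1/35.0 + 1/7.77 + 1/1.98 + 1/6.62 = 0.8869 (units of 1/MΩ).
Current divider: I(R4) = I_in · G_k/ΣG = 2.71 × (0.5051/0.8869) = 2.71 × 0.5695 = 1.543 µA.

I ≈ 1.54 µA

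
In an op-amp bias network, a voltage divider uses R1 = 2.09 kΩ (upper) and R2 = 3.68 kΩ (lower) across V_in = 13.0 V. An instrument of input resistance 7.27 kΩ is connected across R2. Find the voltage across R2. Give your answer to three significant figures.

First combine the lower leg with the load: R2 ‖ R_L = 2.443 kΩ.
Now apply the divider: V_out = 13.0 × 0.5390 = 7.007 V.

V_out ≈ 7.01 V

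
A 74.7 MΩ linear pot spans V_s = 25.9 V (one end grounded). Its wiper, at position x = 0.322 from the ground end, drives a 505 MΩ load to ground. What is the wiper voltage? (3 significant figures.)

Split the track: R_lower = x·R_p = 24.05 MΩ, R_upper = (1−x)·R_p = 50.65 MΩ.
(x·R_p) ‖ R_L = 22.96 MΩ.
Loaded-divider output: V_out = 25.9 × 0.3119 = 8.079 V.

V_out ≈ 8.08 V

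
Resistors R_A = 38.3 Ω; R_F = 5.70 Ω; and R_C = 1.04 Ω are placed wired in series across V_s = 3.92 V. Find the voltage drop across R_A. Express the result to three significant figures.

V ≈ 3.33 V

Series total: ΣR = 38.3 + 5.70 + 1.04 = 45.04 Ω.
By the voltage-divider rule, V = 3.92 × 38.30/45.04 = 3.333 V.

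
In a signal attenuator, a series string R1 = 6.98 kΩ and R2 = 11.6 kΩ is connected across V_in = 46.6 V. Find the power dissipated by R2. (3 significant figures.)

Series current I = V_in/ΣR = 46.6/18.58 = 2.508 mA.
P = I²R = 6.290 × 11.6 = 72.97 mW.

P ≈ 73.0 mW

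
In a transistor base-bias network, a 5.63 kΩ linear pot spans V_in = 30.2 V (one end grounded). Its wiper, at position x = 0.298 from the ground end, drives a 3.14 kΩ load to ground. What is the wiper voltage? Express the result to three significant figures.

V_out ≈ 6.54 V

Lower segment x·R_p = 1.678 kΩ; upper segment (1−x)·R_p = 3.952 kΩ.
R_L loads the lower segment: effective lower R = 1.093 kΩ.
V_out = 30.2 × 1.093/(3.952 + 1.093) = 6.545 V.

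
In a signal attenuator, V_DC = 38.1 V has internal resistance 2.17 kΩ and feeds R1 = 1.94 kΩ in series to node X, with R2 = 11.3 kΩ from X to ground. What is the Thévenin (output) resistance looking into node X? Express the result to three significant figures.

R1' = 2.17 + 1.94 = 4.110 kΩ (source resistance + R1).
With V_DC suppressed (replaced by a short), R_th = R1' ‖ R2 = (4.110 × 11.3)/(4.110 + 11.3) = 3.014 kΩ.

R_th ≈ 3.01 kΩ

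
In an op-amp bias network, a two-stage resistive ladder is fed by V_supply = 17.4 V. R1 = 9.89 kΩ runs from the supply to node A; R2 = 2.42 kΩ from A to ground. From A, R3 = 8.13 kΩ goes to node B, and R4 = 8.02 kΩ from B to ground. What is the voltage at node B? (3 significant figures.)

V_B ≈ 1.52 V

Node A sees R2 in parallel with the series input of stage 2, R3 + R4 = 16.15 kΩ.
Effective lower resistance at A: R2 ‖ 16.15 = 2.105 kΩ.
First divider: V_A = V_supply · 2.105/(9.89 + 2.105) = 3.053 V.
V_B = V_A × 0.4966 = 1.516 V.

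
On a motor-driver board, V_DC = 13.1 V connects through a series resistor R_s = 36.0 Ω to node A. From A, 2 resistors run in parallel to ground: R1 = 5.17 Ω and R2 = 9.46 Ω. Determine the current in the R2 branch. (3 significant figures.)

Parallel bank: R_p = 1/(1/5.17 + 1/9.46) = 3.343 Ω.
Node voltage V_A = V_DC · R_p/(R_s + R_p) = 13.1 × 0.08497 = 1.113 V.
I(R2) = V_A / R2 = 1.113/9.46 = 0.1177 A.
(Check via current divider: I_total = 0.3330 A; share G_k/ΣG = 0.3534 → same result.)

I ≈ 0.118 A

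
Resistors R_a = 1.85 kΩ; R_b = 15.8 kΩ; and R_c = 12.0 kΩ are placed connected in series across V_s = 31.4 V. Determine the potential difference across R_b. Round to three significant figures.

Total series resistance ΣR = 1.85 + 15.8 + 12.0 = 29.65 kΩ.
V = V_s · R/ΣR = 31.4 × 0.5329 = 16.73 V.

V ≈ 16.7 V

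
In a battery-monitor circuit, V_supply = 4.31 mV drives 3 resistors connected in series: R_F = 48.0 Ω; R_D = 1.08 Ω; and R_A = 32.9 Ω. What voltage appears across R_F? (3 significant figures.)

V ≈ 2.52 mV

Total series resistance ΣR = 48.0 + 1.08 + 32.9 = 81.98 Ω.
V = V_supply · R/ΣR = 4.31 × 0.5855 = 2.524 mV.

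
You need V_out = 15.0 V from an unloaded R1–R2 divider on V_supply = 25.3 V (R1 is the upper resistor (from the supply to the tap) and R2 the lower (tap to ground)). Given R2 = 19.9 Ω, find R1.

R1 ≈ 13.7 Ω

Required fraction k = V_out/V_supply = 0.5929.
So R1 = R2 · (V_supply/V_out − 1) = 19.9 × (25.3/15.0 − 1) = 19.9 × 0.6867 = 13.66 Ω.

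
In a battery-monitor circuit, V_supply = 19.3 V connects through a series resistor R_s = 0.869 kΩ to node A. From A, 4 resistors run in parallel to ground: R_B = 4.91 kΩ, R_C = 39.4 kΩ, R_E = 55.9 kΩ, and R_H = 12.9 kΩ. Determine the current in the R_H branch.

I ≈ 1.17 mA

Combine the parallel branches: R_p = (1/4.91 + 1/39.4 + 1/55.9 + 1/12.9)⁻¹ = 3.082 kΩ.
Node voltage V_A = V_supply · R_p/(R_s + R_p) = 19.3 × 0.7801 = 15.06 V.
I(R_H) = V_A / R_H = 15.06/12.9 = 1.167 mA.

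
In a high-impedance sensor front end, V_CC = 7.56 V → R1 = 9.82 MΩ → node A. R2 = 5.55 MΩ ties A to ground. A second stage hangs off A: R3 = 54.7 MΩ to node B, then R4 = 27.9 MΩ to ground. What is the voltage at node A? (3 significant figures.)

V_A ≈ 2.62 V

Node A sees R2 in parallel with the series input of stage 2, R3 + R4 = 82.60 MΩ.
R2 ‖ (R3+R4) = 5.201 MΩ.
So V_A = 7.56 × 0.3462 = 2.617 V.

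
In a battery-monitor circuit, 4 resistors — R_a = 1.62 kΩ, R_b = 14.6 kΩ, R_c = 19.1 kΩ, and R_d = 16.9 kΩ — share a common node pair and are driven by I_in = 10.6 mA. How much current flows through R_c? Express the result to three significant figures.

I ≈ 0.696 mA

Total conductance ΣG = 1/1.62 + 1/14.6 + 1/19.1 + 1/16.9 = 0.7973 (units of 1/kΩ).
By the current-divider rule, I = I_in · G_k/ΣG = 10.6 × 0.06567 = 0.6961 mA.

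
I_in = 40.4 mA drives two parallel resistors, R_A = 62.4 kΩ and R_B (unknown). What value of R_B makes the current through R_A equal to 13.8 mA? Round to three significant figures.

R_B ≈ 32.4 kΩ

The fraction through R_A equals R_B/(R_A+R_B).
With f = 0.3416, R_B = R_A · f/(1−f) = 62.4 × 0.5188 = 32.37 kΩ.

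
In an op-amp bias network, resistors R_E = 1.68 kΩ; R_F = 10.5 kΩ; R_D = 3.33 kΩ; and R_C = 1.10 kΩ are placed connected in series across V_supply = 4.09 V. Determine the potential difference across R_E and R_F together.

Total series resistance ΣR = 1.68 + 10.5 + 3.33 + 1.10 = 16.61 kΩ.
R_{R_E..R_F} = 1.68 + 10.5 = 12.18 kΩ.
V = V_supply · R/ΣR = 4.09 × 0.7333 = 2.999 V.

V ≈ 3.00 V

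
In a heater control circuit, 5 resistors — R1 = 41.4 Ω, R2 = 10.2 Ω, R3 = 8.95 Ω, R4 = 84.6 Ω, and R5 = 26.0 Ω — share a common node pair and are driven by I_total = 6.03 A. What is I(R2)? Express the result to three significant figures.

Conductances: ΣG = 1/41.4 + 1/10.2 + 1/8.95 + 1/84.6 + 1/26.0 = 0.2842 (1/Ω).
R2 takes the fraction G_k/ΣG = 0.09804/0.2842 = 0.3450, so I = 6.03 × 0.3450 = 2.080 A.

I ≈ 2.08 A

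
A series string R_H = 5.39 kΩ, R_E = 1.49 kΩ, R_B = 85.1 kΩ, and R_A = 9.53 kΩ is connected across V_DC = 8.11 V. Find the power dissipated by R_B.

ΣR = 101.5 kΩ → I = 8.11/101.5 = 0.07989 mA.
P = I²R = 0.006383 × 85.1 = 0.5432 mW.

P ≈ 0.543 mW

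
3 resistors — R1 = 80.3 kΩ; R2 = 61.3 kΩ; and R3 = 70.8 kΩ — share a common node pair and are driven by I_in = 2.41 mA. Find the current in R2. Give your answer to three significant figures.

Conductances: ΣG = 1/80.3 + 1/61.3 + 1/70.8 = 0.04289 (1/kΩ).
R2 takes the fraction G_k/ΣG = 0.01631/0.04289 = 0.3803, so I = 2.41 × 0.3803 = 0.9166 mA.

I ≈ 0.917 mA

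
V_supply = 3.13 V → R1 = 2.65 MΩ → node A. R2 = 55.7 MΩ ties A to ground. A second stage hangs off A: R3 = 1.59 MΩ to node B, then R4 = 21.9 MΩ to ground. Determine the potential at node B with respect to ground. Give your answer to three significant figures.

The second stage (R3 + R4 = 23.49 MΩ) loads node A in parallel with R2.
Effective lower resistance at A: R2 ‖ 23.49 = 16.52 MΩ.
First divider: V_A = V_supply · 16.52/(2.65 + 16.52) = 2.697 V.
V_B = V_A × 0.9323 = 2.515 V.

V_B ≈ 2.51 V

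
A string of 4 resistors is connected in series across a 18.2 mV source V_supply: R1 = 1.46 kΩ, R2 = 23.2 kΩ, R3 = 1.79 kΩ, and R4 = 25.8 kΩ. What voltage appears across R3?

Total series resistance ΣR = 1.46 + 23.2 + 1.79 + 25.8 = 52.25 kΩ.
By the voltage-divider rule, V = 18.2 × 1.790/52.25 = 0.6235 mV.

V ≈ 0.624 mV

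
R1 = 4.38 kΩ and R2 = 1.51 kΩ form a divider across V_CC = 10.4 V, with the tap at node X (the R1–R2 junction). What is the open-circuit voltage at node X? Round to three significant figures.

With X open, the divider is unloaded: V_th = 10.4 × 1.51/5.890 = 2.666 V.

V_th ≈ 2.67 V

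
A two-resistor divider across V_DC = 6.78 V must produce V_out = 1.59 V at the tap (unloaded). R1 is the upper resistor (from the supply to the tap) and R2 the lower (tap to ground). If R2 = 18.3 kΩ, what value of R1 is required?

Required fraction k = V_out/V_DC = 0.2345.
Rearranging, R1 = R2·(1−k)/k = 18.3 × 3.264 = 59.73 kΩ.

R1 ≈ 59.7 kΩ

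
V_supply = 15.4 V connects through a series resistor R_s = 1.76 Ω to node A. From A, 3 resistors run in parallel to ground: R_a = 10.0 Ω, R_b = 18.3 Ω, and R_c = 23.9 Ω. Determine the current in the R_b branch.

I ≈ 0.625 A

Equivalent of the parallel group: R_p = 5.089 Ω.
V_A by voltage divider: V_A = 15.4 × 5.089/(1.76 + 5.089) = 11.44 V.
I(R_b) = V_A / R_b = 11.44/18.3 = 0.6253 A.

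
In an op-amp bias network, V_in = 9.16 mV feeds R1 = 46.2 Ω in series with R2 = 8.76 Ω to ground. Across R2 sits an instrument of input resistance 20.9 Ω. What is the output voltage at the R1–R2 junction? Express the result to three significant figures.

V_out ≈ 1.08 mV

R2 ‖ R_L = (8.76 × 20.9)/(8.76 + 20.9) = 6.173 Ω.
Now apply the divider: V_out = 9.16 × 0.1179 = 1.080 mV.
(Unloaded it would be 1.46 mV; the load pulls it down.)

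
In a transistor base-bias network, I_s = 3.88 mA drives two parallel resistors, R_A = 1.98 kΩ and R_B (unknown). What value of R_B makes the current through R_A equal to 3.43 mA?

The fraction through R_A equals R_B/(R_A+R_B).
3.43/3.88 = R_B/(R_A + R_B) → R_B = R_A · (0.8840)/(1 − 0.8840) = 1.98 × 7.622 = 15.09 kΩ.

R_B ≈ 15.1 kΩ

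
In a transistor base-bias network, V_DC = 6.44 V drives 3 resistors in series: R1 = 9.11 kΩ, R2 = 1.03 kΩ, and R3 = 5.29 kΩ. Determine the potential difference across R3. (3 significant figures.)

V ≈ 2.21 V

Total series resistance ΣR = 9.11 + 1.03 + 5.29 = 15.43 kΩ.
V = V_DC · R/ΣR = 6.44 × 0.3428 = 2.208 V.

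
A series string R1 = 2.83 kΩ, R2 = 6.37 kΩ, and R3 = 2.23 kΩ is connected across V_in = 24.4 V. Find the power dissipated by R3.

Series current I = V_in/ΣR = 24.4/11.43 = 2.135 mA.
P = I²R = 4.557 × 2.23 = 10.16 mW.

P ≈ 10.2 mW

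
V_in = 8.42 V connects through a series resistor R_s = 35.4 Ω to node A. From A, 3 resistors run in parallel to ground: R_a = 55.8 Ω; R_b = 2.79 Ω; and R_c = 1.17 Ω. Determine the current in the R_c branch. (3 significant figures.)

Parallel bank: R_p = 1/(1/55.8 + 1/2.79 + 1/1.17) = 0.8123 Ω.
Node voltage V_A = V_in · R_p/(R_s + R_p) = 8.42 × 0.02243 = 0.1889 V.
Branch current I = V_A/R_c = 0.1889/1.17 = 0.1614 A.
(Equivalently: I_total = 0.2325 A, then current-divider fraction G_k/ΣG = 0.6943.)

I ≈ 0.161 A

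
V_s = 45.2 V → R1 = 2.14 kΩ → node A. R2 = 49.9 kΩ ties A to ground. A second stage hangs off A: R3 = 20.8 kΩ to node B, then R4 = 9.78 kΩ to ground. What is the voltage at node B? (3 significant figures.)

Node A sees R2 in parallel with the series input of stage 2, R3 + R4 = 30.58 kΩ.
Effective lower resistance at A: R2 ‖ 30.58 = 18.96 kΩ.
So V_A = 45.2 × 0.8986 = 40.62 V.
V_B = V_A × 0.3198 = 12.99 V.

V_B ≈ 13.0 V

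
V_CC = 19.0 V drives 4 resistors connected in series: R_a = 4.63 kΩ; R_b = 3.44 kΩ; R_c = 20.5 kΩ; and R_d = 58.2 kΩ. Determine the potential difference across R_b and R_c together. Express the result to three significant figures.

V ≈ 5.24 V

ΣR = 4.63 + 3.44 + 20.5 + 58.2 = 86.77 kΩ.
R_{R_b..R_c} = 3.44 + 20.5 = 23.94 kΩ.
V = V_CC · R/ΣR = 19.0 × 0.2759 = 5.242 V.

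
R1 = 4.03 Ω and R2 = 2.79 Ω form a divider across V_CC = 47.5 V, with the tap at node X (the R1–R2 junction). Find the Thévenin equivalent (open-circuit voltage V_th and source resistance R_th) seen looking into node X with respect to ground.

V_th ≈ 19.4 V, R_th ≈ 1.65 Ω

Open-circuit (no load on X): V_th = V_CC · R2/(R1 + R2) = 47.5 × 2.79/(4.030 + 2.79) = 19.43 V.
With V_CC suppressed (replaced by a short), R_th = R1 ‖ R2 = (4.030 × 2.79)/(4.030 + 2.79) = 1.649 Ω.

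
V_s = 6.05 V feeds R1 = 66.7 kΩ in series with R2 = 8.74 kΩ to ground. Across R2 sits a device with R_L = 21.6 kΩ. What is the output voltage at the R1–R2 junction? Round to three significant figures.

R2 ‖ R_L = (8.74 × 21.6)/(8.74 + 21.6) = 6.222 kΩ.
Now apply the divider: V_out = 6.05 × 0.08533 = 0.5162 V.
(Unloaded it would be 0.701 V; the load pulls it down.)

V_out ≈ 0.516 V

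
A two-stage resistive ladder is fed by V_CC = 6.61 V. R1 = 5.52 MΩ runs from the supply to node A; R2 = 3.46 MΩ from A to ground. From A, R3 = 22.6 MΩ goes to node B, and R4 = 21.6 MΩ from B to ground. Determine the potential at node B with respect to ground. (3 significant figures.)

V_B ≈ 1.19 V

The second stage (R3 + R4 = 44.20 MΩ) loads node A in parallel with R2.
R2 ‖ (R3+R4) = 3.209 MΩ.
First divider: V_A = V_CC · 3.209/(5.52 + 3.209) = 2.430 V.
V_B = V_A × 0.4887 = 1.187 V.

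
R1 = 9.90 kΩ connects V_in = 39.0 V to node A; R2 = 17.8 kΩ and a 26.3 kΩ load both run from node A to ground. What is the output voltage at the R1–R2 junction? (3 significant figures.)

The load sits in parallel with R2, giving an effective lower resistance R2' = R2·R_L/(R2+R_L) = 10.62 kΩ.
Then V_out = V_in · R2'/(R1 + R2') = 39.0 × 10.62/20.52 = 20.18 V.
(Unloaded it would be 25.1 V; the load pulls it down.)

V_out ≈ 20.2 V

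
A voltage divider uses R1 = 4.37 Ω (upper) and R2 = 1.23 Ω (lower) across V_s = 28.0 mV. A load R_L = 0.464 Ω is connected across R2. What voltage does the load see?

First combine the lower leg with the load: R2 ‖ R_L = 0.3369 Ω.
Voltage divider with the loaded lower leg: V_out = 28.0 × 0.3369/(4.37 + 0.3369) = 28.0 × 0.07158 = 2.004 mV.

V_out ≈ 2.00 mV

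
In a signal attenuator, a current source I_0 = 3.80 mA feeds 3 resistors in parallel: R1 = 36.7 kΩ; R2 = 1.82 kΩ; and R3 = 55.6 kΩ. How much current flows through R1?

I ≈ 0.174 mA

Conductances: ΣG = 1/36.7 + 1/1.82 + 1/55.6 = 0.5947 (1/kΩ).
By the current-divider rule, I = I_0 · G_k/ΣG = 3.80 × 0.04582 = 0.1741 mA.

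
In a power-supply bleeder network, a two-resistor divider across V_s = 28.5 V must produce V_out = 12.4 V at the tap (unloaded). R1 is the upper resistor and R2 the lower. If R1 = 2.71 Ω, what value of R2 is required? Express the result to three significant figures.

R2 ≈ 2.09 Ω

The divider ratio is R2/(R1+R2) = 12.4/28.5 = 0.4351.
So R2 = R1 · V_out/(V_s − V_out) = 2.71 × 12.4/(28.5 − 12.4) = 2.71 × 0.7702 = 2.087 Ω.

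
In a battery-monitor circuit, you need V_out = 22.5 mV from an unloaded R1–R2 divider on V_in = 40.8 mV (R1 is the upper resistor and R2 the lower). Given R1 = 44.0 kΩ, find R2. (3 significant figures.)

Required fraction k = V_out/V_in = 0.5515.
So R2 = R1 · V_out/(V_in − V_out) = 44.0 × 22.5/(40.8 − 22.5) = 44.0 × 1.230 = 54.10 kΩ.

R2 ≈ 54.1 kΩ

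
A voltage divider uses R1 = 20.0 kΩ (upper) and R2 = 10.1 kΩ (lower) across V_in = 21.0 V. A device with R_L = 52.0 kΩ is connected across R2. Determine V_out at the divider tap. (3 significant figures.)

V_out ≈ 6.24 V

First combine the lower leg with the load: R2 ‖ R_L = 8.457 kΩ.
Now apply the divider: V_out = 21.0 × 0.2972 = 6.241 V.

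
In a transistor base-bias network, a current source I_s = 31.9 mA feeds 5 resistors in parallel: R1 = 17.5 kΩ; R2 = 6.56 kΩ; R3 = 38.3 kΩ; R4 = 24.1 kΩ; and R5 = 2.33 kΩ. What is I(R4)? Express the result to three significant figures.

I ≈ 1.87 mA

Total conductance ΣG = 1/17.5 + 1/6.56 + 1/38.3 + 1/24.1 + 1/2.33 = 0.7064 (units of 1/kΩ).
By the current-divider rule, I = I_s · G_k/ΣG = 31.9 × 0.05874 = 1.874 mA.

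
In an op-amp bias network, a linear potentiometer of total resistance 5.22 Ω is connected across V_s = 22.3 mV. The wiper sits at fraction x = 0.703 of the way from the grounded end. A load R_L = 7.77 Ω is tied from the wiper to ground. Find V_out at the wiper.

Lower segment x·R_p = 3.670 Ω; upper segment (1−x)·R_p = 1.550 Ω.
R_L loads the lower segment: effective lower R = 2.492 Ω.
V_out = 22.3 × 2.492/(1.550 + 2.492) = 13.75 mV.

V_out ≈ 13.7 mV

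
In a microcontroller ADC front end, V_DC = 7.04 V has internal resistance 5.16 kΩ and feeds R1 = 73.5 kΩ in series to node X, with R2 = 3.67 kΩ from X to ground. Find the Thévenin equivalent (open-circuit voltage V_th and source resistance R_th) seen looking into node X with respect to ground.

V_th ≈ 0.314 V, R_th ≈ 3.51 kΩ

R1' = 5.16 + 73.5 = 78.66 kΩ (source resistance + R1).
With X open, the divider is unloaded: V_th = 7.04 × 3.67/82.33 = 0.3138 V.
Looking into X with the source shorted: R_th = R1'·R2/(R1'+R2) = 78.66 × 3.67/82.33 = 3.506 kΩ.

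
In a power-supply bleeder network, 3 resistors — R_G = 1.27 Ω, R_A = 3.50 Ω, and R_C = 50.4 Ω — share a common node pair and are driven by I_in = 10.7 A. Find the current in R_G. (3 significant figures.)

Conductances: ΣG = 1/1.27 + 1/3.50 + 1/50.4 = 1.093 (1/Ω).
Current divider: I(R_G) = I_in · G_k/ΣG = 10.7 × (0.7874/1.093) = 10.7 × 0.7204 = 7.709 A.

I ≈ 7.71 A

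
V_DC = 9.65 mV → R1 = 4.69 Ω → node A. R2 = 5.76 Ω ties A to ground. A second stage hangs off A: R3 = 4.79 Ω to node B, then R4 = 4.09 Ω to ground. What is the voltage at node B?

Node A sees R2 in parallel with the series input of stage 2, R3 + R4 = 8.880 Ω.
R2 ‖ (R3+R4) = 3.494 Ω.
V_A = 9.65 × 3.494/(4.69 + 3.494) = 4.120 mV.
Stage 2 is unloaded, so V_B = V_A · R4/(R3+R4) = 4.120 × 4.09/8.880 = 1.897 mV.

V_B ≈ 1.90 mV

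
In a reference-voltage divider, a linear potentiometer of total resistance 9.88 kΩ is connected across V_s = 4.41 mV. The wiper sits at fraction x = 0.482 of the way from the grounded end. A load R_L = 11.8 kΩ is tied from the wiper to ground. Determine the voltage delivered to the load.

V_out ≈ 1.76 mV

Split the track: R_lower = x·R_p = 4.762 kΩ, R_upper = (1−x)·R_p = 5.118 kΩ.
(x·R_p) ‖ R_L = 3.393 kΩ.
Then V_out = V_s · 3.393/(5.118 + 3.393) = 1.758 mV.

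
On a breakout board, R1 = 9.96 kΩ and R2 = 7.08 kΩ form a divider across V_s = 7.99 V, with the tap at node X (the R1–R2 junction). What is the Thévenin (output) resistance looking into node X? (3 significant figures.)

Zeroing V_s shorts the top of R1 to ground, so R_th = R1 ‖ R2 = 4.138 kΩ.

R_th ≈ 4.14 kΩ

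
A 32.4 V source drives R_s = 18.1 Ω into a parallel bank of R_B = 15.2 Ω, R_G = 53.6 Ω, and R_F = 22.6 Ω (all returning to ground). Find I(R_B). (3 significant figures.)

I ≈ 0.640 A

Parallel bank: R_p = 1/(1/15.2 + 1/53.6 + 1/22.6) = 7.770 Ω.
Node voltage V_A = V_s · R_p/(R_s + R_p) = 32.4 × 0.3004 = 9.732 V.
I(R_B) = V_A / R_B = 9.732/15.2 = 0.6402 A.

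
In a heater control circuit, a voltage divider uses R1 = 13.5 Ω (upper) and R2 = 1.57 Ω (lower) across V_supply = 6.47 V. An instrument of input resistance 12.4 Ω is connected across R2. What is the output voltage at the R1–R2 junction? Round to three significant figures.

V_out ≈ 0.605 V

First combine the lower leg with the load: R2 ‖ R_L = 1.394 Ω.
Then V_out = V_supply · R2'/(R1 + R2') = 6.47 × 1.394/14.89 = 0.6054 V.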